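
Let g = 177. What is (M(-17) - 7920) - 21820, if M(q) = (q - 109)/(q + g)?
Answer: -2379263/80 ≈ -29741.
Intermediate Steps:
M(q) = (-109 + q)/(177 + q) (M(q) = (q - 109)/(q + 177) = (-109 + q)/(177 + q))
(M(-17) - 7920) - 21820 = ((-109 - 17)/(177 - 17) - 7920) - 21820 = (-126/160 - 7920) - 21820 = ((1/160)*(-126) - 7920) - 21820 = (-63/80 - 7920) - 21820 = -633663/80 - 21820 = -2379263/80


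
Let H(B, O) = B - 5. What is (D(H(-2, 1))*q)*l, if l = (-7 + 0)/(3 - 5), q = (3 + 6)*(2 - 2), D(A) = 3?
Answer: 0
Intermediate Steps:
H(B, O) = -5 + B
q = 0 (q = 9*0 = 0)
l = 7/2 (l = -7/(-2) = -7*(-1/2) = 7/2 ≈ 3.5000)
(D(H(-2, 1))*q)*l = (3*0)*(7/2) = 0*(7/2) = 0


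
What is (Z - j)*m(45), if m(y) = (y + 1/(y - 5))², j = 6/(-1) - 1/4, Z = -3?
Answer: 42166813/6400 ≈ 6588.6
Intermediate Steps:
j = -25/4 (j = 6*(-1) - 1*¼ = -6 - ¼ = -25/4 ≈ -6.2500)
m(y) = (y + 1/(-5 + y))²
(Z - j)*m(45) = (-3 - 1*(-25/4))*((1 + 45² - 5*45)²/(-5 + 45)²) = (-3 + 25/4)*((1 + 2025 - 225)²/40²) = 13*((1/1600)*1801²)/4 = 13*((1/1600)*3243601)/4 = (13/4)*(3243601/1600) = 42166813/6400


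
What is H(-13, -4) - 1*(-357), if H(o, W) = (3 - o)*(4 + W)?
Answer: 357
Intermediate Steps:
H(-13, -4) - 1*(-357) = (12 - 4*(-13) + 3*(-4) - 1*(-4)*(-13)) - 1*(-357) = (12 + 52 - 12 - 52) + 357 = 0 + 357 = 357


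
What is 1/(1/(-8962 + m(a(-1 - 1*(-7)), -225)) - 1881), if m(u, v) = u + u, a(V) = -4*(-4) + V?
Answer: -8918/16774759 ≈ -0.00053163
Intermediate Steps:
a(V) = 16 + V
m(u, v) = 2*u
1/(1/(-8962 + m(a(-1 - 1*(-7)), -225)) - 1881) = 1/(1/(-8962 + 2*(16 + (-1 - 1*(-7)))) - 1881) = 1/(1/(-8962 + 2*(16 + (-1 + 7))) - 1881) = 1/(1/(-8962 + 2*(16 + 6)) - 1881) = 1/(1/(-8962 + 2*22) - 1881) = 1/(1/(-8962 + 44) - 1881) = 1/(1/(-8918) - 1881) = 1/(-1/8918 - 1881) = 1/(-16774759/8918) = -8918/16774759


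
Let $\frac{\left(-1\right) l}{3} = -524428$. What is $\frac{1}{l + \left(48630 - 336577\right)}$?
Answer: $\frac{1}{1285337} \approx 7.7801 \cdot 10^{-7}$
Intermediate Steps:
$l = 1573284$ ($l = \left(-3\right) \left(-524428\right) = 1573284$)
$\frac{1}{l + \left(48630 - 336577\right)} = \frac{1}{1573284 + \left(48630 - 336577\right)} = \frac{1}{1573284 - 287947} = \frac{1}{1285337}$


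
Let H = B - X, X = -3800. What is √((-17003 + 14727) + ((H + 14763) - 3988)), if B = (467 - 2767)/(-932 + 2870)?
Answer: √11547166989/969 ≈ 110.90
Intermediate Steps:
B = -1150/969 (B = -2300/1938 = -2300*1/1938 = -1150/969 ≈ -1.1868)
H = 3681050/969 (H = -1150/969 - 1*(-3800) = -1150/969 + 3800 = 3681050/969 ≈ 3798.8)
√((-17003 + 14727) + ((H + 14763) - 3988)) = √((-17003 + 14727) + ((3681050/969 + 14763) - 3988)) = √(-2276 + (17986397/969 - 3988)) = √(-2276 + 14122025/969) = √(11916581/969) = √11547166989/969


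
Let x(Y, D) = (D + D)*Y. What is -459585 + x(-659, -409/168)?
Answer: -38335609/84 ≈ -4.5638e+5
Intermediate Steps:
x(Y, D) = 2*D*Y (x(Y, D) = (2*D)*Y = 2*D*Y)
-459585 + x(-659, -409/168) = -459585 + 2*(-409/168)*(-659) = -459585 + 269531/84 = -38335609/84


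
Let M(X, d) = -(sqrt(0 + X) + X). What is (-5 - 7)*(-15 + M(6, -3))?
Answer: 252 + 12*sqrt(6) ≈ 281.39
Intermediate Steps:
M(X, d) = -X - sqrt(X) (M(X, d) = -(sqrt(X) + X) = -(X + sqrt(X)) = -X - sqrt(X))
(-5 - 7)*(-15 + M(6, -3)) = (-5 - 7)*(-15 + (-1*6 - sqrt(6))) = -12*(-15 + (-6 - sqrt(6))) = -12*(-21 - sqrt(6)) = 252 + 12*sqrt(6)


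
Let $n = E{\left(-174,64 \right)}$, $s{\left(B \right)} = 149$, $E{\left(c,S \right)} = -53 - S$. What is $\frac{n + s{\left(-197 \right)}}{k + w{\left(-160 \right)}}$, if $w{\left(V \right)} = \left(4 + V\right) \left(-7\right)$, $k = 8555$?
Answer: $\frac{32}{9647} \approx 0.0033171$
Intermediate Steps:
$w{\left(V \right)} = -28 - 7 V$
$n = -117$ ($n = -53 - 64 = -117$)
$\frac{n + s{\left(-197 \right)}}{k + w{\left(-160 \right)}} = \frac{-117 + 149}{8555 - -1092} = \frac{32}{8555 + \left(-28 + 1120\right)} = \frac{32}{8555 + 1092} = \frac{32}{9647}$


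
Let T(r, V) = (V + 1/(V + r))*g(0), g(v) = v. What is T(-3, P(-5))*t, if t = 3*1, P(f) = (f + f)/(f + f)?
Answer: 0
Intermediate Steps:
P(f) = 1 (P(f) = (2*f)/((2*f)) = (2*f)*(1/(2*f)) = 1)
t = 3
T(r, V) = 0 (T(r, V) = (V + 1/(V + r))*0 = 0)
T(-3, P(-5))*t = 0*3 = 0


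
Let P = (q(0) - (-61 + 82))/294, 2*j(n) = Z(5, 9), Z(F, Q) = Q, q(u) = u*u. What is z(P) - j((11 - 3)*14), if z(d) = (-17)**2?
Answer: 569/2 ≈ 284.50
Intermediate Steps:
q(u) = u**2
j(n) = 9/2 (j(n) = (1/2)*9 = 9/2)
P = -1/14 (P = (0**2 - (-61 + 82))/294 = (0 - 1*21)*(1/294) = (0 - 21)*(1/294) = -21*1/294 = -1/14 ≈ -0.071429)
z(d) = 289
z(P) - j((11 - 3)*14) = 289 - 1*9/2 = 289 - 9/2 = 569/2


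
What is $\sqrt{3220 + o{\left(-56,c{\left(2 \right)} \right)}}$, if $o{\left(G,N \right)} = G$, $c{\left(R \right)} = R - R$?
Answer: $2 \sqrt{791} \approx 56.249$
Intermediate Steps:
$c{\left(R \right)} = 0$
$\sqrt{3220 + o{\left(-56,c{\left(2 \right)} \right)}} = \sqrt{3220 - 56} = \sqrt{3164} = 2 \sqrt{791}$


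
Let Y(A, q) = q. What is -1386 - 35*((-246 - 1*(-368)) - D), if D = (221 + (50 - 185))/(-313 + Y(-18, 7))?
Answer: -866873/153 ≈ -5665.8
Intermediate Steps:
D = -43/153 (D = (221 + (50 - 185))/(-313 + 7) = (221 - 135)/(-306) = 86*(-1/306) = -43/153 ≈ -0.28105)
-1386 - 35*((-246 - 1*(-368)) - D) = -1386 - 35*((-246 - 1*(-368)) - 1*(-43/153)) = -1386 - 35*((-246 + 368) + 43/153) = -1386 - 35*(122 + 43/153) = -1386 - 35*18709/153 = -1386 - 654815/153 = -866873/153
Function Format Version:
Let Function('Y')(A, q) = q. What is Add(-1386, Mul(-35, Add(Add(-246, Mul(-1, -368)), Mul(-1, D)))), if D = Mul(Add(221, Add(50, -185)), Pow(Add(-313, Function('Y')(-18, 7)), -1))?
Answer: Rational(-866873, 153) ≈ -5665.8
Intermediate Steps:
D = Rational(-43, 153) (D = Mul(Add(221, Add(50, -185)), Pow(Add(-313, 7), -1)) = Mul(Add(221, -135), Pow(-306, -1)) = Mul(86, Rational(-1, 306)) = Rational(-43, 153) ≈ -0.28105)
Add(-1386, Mul(-35, Add(Add(-246, Mul(-1, -368)), Mul(-1, D)))) = Add(-1386, Mul(-35, Add(Add(-246, Mul(-1, -368)), Mul(-1, Rational(-43, 153))))) = Add(-1386, Mul(-35, Add(Add(-246, 368), Rational(43, 153)))) = Add(-1386, Mul(-35, Add(122, Rational(43, 153)))) = Add(-1386, Mul(-35, Rational(18709, 153))) = Add(-1386, Rational(-654815, 153)) = Rational(-866873, 153)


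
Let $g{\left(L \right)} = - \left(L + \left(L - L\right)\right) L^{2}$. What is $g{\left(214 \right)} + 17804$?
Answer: $-9782540$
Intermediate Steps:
$g{\left(L \right)} = - L^{3}$ ($g{\left(L \right)} = - \left(L + 0\right) L^{2} = - L L^{2} = - L^{3}$)
$g{\left(214 \right)} + 17804 = - 214^{3} + 17804 = \left(-1\right) 9800344 + 17804 = -9800344 + 17804 = -9782540$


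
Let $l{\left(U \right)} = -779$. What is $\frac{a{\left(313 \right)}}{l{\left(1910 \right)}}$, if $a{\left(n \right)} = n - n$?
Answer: $0$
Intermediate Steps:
$a{\left(n \right)} = 0$
$\frac{a{\left(313 \right)}}{l{\left(1910 \right)}} = \frac{0}{-779} = 0 \left(- \frac{1}{779}\right) = 0$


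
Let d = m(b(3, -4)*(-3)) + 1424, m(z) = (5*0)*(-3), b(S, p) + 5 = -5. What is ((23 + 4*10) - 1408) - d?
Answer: -2769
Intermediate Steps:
b(S, p) = -10 (b(S, p) = -5 - 5 = -10)
m(z) = 0 (m(z) = 0*(-3) = 0)
d = 1424 (d = 0 + 1424 = 1424)
((23 + 4*10) - 1408) - d = ((23 + 4*10) - 1408) - 1*1424 = ((23 + 40) - 1408) - 1424 = (63 - 1408) - 1424 = -1345 - 1424 = -2769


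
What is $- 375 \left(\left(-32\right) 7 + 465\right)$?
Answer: $-90375$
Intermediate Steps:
$- 375 \left(\left(-32\right) 7 + 465\right) = - 375 \left(-224 + 465\right) = \left(-375\right) 241 = -90375$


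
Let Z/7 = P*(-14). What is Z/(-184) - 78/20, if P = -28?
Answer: -4327/230 ≈ -18.813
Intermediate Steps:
Z = 2744 (Z = 7*(-28*(-14)) = 7*392 = 2744)
Z/(-184) - 78/20 = 2744/(-184) - 78/20 = 2744*(-1/184) - 78*1/20 = -343/23 - 39/10 = -4327/230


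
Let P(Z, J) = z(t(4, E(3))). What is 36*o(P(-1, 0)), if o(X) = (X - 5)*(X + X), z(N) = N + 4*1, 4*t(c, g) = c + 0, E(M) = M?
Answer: 0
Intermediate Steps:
t(c, g) = c/4 (t(c, g) = (c + 0)/4 = c/4)
z(N) = 4 + N (z(N) = N + 4 = 4 + N)
P(Z, J) = 5 (P(Z, J) = 4 + (¼)*4 = 4 + 1 = 5)
o(X) = 2*X*(-5 + X) (o(X) = (-5 + X)*(2*X) = 2*X*(-5 + X))
36*o(P(-1, 0)) = 36*(2*5*(-5 + 5)) = 36*(2*5*0) = 36*0 = 0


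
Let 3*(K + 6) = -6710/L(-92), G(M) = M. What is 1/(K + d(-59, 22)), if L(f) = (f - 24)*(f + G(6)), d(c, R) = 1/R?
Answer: -164604/1017047 ≈ -0.16184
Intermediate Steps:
L(f) = (-24 + f)*(6 + f) (L(f) = (f - 24)*(f + 6) = (-24 + f)*(6 + f))
K = -93139/14964 (K = -6 + (-6710/(-144 + (-92)**2 - 18*(-92)))/3 = -6 + (-6710/(-144 + 8464 + 1656))/3 = -6 + (-6710/9976)/3 = -6 + (-6710*1/9976)/3 = -6 + (1/3)*(-3355/4988) = -6 - 3355/14964 = -93139/14964 ≈ -6.2242)
1/(K + d(-59, 22)) = 1/(-93139/14964 + 1/22) = 1/(-1017047/164604) = -164604/1017047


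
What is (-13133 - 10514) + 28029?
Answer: 4382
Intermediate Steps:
(-13133 - 10514) + 28029 = -23647 + 28029 = 4382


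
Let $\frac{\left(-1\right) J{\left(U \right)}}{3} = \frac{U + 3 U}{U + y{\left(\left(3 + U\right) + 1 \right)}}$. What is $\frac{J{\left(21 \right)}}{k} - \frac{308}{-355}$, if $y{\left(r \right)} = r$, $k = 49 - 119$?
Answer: $\frac{7723}{8165} \approx 0.94587$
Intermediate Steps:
$k = -70$ ($k = 49 - 119 = -70$)
$J{\left(U \right)} = - \frac{12 U}{4 + 2 U}$ ($J{\left(U \right)} = - 3 \frac{U + 3 U}{U + \left(\left(3 + U\right) + 1\right)} = - 3 \frac{4 U}{U + \left(4 + U\right)} = - 3 \frac{4 U}{4 + 2 U} = - \frac{12 U}{4 + 2 U}$)
$\frac{J{\left(21 \right)}}{k} - \frac{308}{-355} = \frac{\left(-6\right) 21 \frac{1}{2 + 21}}{-70} - \frac{308}{-355} = \left(-6\right) 21 \cdot \frac{1}{23} \left(- \frac{1}{70}\right) - - \frac{308}{355} = \left(-6\right) 21 \cdot \frac{1}{23} \left(- \frac{1}{70}\right) + \frac{308}{355} = \left(- \frac{126}{23}\right) \left(- \frac{1}{70}\right) + \frac{308}{355} = \frac{9}{115} + \frac{308}{355} = \frac{7723}{8165}$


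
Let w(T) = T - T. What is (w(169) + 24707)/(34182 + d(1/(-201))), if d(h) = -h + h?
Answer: 24707/34182 ≈ 0.72281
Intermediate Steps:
d(h) = 0
w(T) = 0
(w(169) + 24707)/(34182 + d(1/(-201))) = (0 + 24707)/(34182 + 0) = 24707/34182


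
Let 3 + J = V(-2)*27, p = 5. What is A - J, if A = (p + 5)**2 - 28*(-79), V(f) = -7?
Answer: 2504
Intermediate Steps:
J = -192 (J = -3 - 7*27 = -3 - 189 = -192)
A = 2312 (A = (5 + 5)**2 - 28*(-79) = 10**2 + 2212 = 100 + 2212 = 2312)
A - J = 2312 - 1*(-192) = 2312 + 192 = 2504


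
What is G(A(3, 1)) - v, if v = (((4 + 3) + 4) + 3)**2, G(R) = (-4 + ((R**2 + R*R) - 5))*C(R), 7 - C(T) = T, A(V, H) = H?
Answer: -238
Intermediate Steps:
C(T) = 7 - T
G(R) = (-9 + 2*R**2)*(7 - R) (G(R) = (-4 + ((R**2 + R*R) - 5))*(7 - R) = (-4 + ((R**2 + R**2) - 5))*(7 - R) = (-4 + (2*R**2 - 5))*(7 - R) = (-4 + (-5 + 2*R**2))*(7 - R) = (-9 + 2*R**2)*(7 - R))
v = 196 (v = ((7 + 4) + 3)**2 = (11 + 3)**2 = 14**2 = 196)
G(A(3, 1)) - v = -(-9 + 2*1**2)*(-7 + 1) - 1*196 = -1*(-9 + 2*1)*(-6) - 196 = -1*(-9 + 2)*(-6) - 196 = -1*(-7)*(-6) - 196 = -42 - 196 = -238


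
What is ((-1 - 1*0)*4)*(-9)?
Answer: 36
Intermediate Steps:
((-1 - 1*0)*4)*(-9) = ((-1 + 0)*4)*(-9) = -1*4*(-9) = -4*(-9) = 36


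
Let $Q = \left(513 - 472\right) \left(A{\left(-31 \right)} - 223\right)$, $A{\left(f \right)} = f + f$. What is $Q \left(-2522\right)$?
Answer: $29469570$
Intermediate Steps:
$A{\left(f \right)} = 2 f$
$Q = -11685$ ($Q = \left(513 - 472\right) \left(2 \left(-31\right) - 223\right) = 41 \left(-62 - 223\right) = 41 \left(-285\right) = -11685$)
$Q \left(-2522\right) = \left(-11685\right) \left(-2522\right) = 29469570$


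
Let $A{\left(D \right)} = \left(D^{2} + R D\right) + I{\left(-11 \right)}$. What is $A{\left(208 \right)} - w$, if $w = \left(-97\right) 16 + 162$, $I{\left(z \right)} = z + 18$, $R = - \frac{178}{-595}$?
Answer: $\frac{26610319}{595} \approx 44723.0$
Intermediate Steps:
$R = \frac{178}{595}$ ($R = \left(-178\right) \left(- \frac{1}{595}\right) = \frac{178}{595} \approx 0.29916$)
$I{\left(z \right)} = 18 + z$
$w = -1390$ ($w = -1552 + 162 = -1390$)
$A{\left(D \right)} = 7 + D^{2} + \frac{178 D}{595}$ ($A{\left(D \right)} = \left(D^{2} + \frac{178 D}{595}\right) + \left(18 - 11\right) = \left(D^{2} + \frac{178 D}{595}\right) + 7 = 7 + D^{2} + \frac{178 D}{595}$)
$A{\left(208 \right)} - w = \left(7 + 208^{2} + \frac{178}{595} \cdot 208\right) - -1390 = \left(7 + 43264 + \frac{37024}{595}\right) + 1390 = \frac{25783269}{595} + 1390 = \frac{26610319}{595}$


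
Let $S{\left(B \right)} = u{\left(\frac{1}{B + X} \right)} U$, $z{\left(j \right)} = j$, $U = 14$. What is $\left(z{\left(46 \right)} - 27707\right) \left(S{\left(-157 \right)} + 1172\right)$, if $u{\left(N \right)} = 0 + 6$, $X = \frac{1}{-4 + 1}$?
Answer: $-34742216$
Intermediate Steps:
$X = - \frac{1}{3}$ ($X = \frac{1}{-3} = - \frac{1}{3} \approx -0.33333$)
$u{\left(N \right)} = 6$
$S{\left(B \right)} = 84$ ($S{\left(B \right)} = 6 \cdot 14 = 84$)
$\left(z{\left(46 \right)} - 27707\right) \left(S{\left(-157 \right)} + 1172\right) = \left(46 - 27707\right) \left(84 + 1172\right) = \left(-27661\right) 1256 = -34742216$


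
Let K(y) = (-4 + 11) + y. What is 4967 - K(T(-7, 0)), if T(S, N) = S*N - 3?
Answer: 4963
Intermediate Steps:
T(S, N) = -3 + N*S (T(S, N) = N*S - 3 = -3 + N*S)
K(y) = 7 + y
4967 - K(T(-7, 0)) = 4967 - (7 + (-3 + 0*(-7))) = 4967 - (7 + (-3 + 0)) = 4967 - (7 - 3) = 4967 - 1*4 = 4967 - 4 = 4963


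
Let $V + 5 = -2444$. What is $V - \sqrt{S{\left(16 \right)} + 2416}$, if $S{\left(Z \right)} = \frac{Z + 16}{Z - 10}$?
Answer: $-2449 - \frac{4 \sqrt{1362}}{3} \approx -2498.2$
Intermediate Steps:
$V = -2449$ ($V = -5 - 2444 = -2449$)
$S{\left(Z \right)} = \frac{16 + Z}{-10 + Z}$
$V - \sqrt{S{\left(16 \right)} + 2416} = -2449 - \sqrt{\frac{16 + 16}{-10 + 16} + 2416} = -2449 - \sqrt{\frac{1}{6} \cdot 32 + 2416} = -2449 - \sqrt{\frac{16}{3} + 2416} = -2449 - \sqrt{\frac{7264}{3}} = -2449 - \frac{4 \sqrt{1362}}{3}$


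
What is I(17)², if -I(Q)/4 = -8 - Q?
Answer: 10000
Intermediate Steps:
I(Q) = 32 + 4*Q (I(Q) = -4*(-8 - Q) = 32 + 4*Q)
I(17)² = (32 + 4*17)² = (32 + 68)² = 100² = 10000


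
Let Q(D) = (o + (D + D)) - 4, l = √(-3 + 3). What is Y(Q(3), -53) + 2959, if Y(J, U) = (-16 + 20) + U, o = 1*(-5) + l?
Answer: 2910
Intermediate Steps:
l = 0 (l = √0 = 0)
o = -5 (o = 1*(-5) + 0 = -5 + 0 = -5)
Q(D) = -9 + 2*D (Q(D) = (-5 + (D + D)) - 4 = (-5 + 2*D) - 4 = -9 + 2*D)
Y(J, U) = 4 + U
Y(Q(3), -53) + 2959 = (4 - 53) + 2959 = -49 + 2959 = 2910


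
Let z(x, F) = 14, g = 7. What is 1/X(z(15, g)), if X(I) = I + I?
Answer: 1/28 ≈ 0.035714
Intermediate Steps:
X(I) = 2*I
1/X(z(15, g)) = 1/(2*14) = 1/28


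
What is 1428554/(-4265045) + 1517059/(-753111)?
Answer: -7546184634149/3212052304995 ≈ -2.3493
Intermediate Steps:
1428554/(-4265045) + 1517059/(-753111) = 1428554*(-1/4265045) + 1517059*(-1/753111) = -1428554/4265045 - 1517059/753111 = -7546184634149/3212052304995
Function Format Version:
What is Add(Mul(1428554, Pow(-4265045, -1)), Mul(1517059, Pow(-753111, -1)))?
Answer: Rational(-7546184634149, 3212052304995) ≈ -2.3493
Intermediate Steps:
Add(Mul(1428554, Pow(-4265045, -1)), Mul(1517059, Pow(-753111, -1))) = Add(Mul(1428554, Rational(-1, 4265045)), Mul(1517059, Rational(-1, 753111))) = Add(Rational(-1428554, 4265045), Rational(-1517059, 753111)) = Rational(-7546184634149, 3212052304995)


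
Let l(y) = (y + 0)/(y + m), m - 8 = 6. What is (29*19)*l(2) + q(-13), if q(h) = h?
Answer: 447/8 ≈ 55.875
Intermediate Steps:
m = 14 (m = 8 + 6 = 14)
l(y) = y/(14 + y) (l(y) = (y + 0)/(y + 14) = y/(14 + y))
(29*19)*l(2) + q(-13) = (29*19)*(2/(14 + 2)) - 13 = 551*(2/16) - 13 = 551*(2*(1/16)) - 13 = 551*(1/8) - 13 = 551/8 - 13 = 447/8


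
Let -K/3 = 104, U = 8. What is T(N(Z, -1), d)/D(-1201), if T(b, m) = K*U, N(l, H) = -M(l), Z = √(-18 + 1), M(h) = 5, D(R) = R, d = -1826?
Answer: 2496/1201 ≈ 2.0783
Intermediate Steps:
K = -312 (K = -3*104 = -312)
Z = I*√17 (Z = √(-17) = I*√17 ≈ 4.1231*I)
N(l, H) = -5 (N(l, H) = -1*5 = -5)
T(b, m) = -2496 (T(b, m) = -312*8 = -2496)
T(N(Z, -1), d)/D(-1201) = -2496/(-1201) = -2496*(-1/1201) = 2496/1201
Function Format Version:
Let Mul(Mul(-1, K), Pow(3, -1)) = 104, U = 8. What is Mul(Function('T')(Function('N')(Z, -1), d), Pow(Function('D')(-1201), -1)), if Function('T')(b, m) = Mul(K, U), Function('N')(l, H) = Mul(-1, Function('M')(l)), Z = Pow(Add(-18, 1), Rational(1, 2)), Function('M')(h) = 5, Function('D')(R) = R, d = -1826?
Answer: Rational(2496, 1201) ≈ 2.0783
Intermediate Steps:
K = -312 (K = Mul(-3, 104) = -312)
Z = Mul(I, Pow(17, Rational(1, 2))) (Z = Pow(-17, Rational(1, 2)) = Mul(I, Pow(17, Rational(1, 2))) ≈ Mul(4.1231, I))
Function('N')(l, H) = -5 (Function('N')(l, H) = Mul(-1, 5) = -5)
Function('T')(b, m) = -2496 (Function('T')(b, m) = Mul(-312, 8) = -2496)
Mul(Function('T')(Function('N')(Z, -1), d), Pow(Function('D')(-1201), -1)) = Mul(-2496, Pow(-1201, -1)) = Mul(-2496, Rational(-1, 1201)) = Rational(2496, 1201)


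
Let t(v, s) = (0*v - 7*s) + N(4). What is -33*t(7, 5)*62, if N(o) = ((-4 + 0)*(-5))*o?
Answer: -92070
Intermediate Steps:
N(o) = 20*o (N(o) = (-4*(-5))*o = 20*o)
t(v, s) = 80 - 7*s (t(v, s) = (0*v - 7*s) + 20*4 = (0 - 7*s) + 80 = -7*s + 80 = 80 - 7*s)
-33*t(7, 5)*62 = -33*(80 - 7*5)*62 = -33*(80 - 35)*62 = -33*45*62 = -1485*62 = -92070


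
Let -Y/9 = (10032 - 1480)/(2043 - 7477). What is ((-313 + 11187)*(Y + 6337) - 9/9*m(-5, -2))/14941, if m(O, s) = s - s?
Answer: 187642972762/40594697 ≈ 4622.4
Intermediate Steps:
m(O, s) = 0
Y = 38484/2717 (Y = -9*(10032 - 1480)/(2043 - 7477) = -76968/(-5434) = -76968*(-1)/5434 = -9*(-4276/2717) = 38484/2717 ≈ 14.164)
((-313 + 11187)*(Y + 6337) - 9/9*m(-5, -2))/14941 = ((-313 + 11187)*(38484/2717 + 6337) - 9/9*0)/14941 = (10874*(17256113/2717) - (⅑)*9*0)*(1/14941) = (187642972762/2717 - 0)*(1/14941) = (187642972762/2717 - 1*0)*(1/14941) = (187642972762/2717 + 0)*(1/14941) = (187642972762/2717)*(1/14941) = 187642972762/40594697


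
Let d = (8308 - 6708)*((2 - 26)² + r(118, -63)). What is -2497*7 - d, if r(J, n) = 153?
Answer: -1183879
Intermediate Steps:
d = 1166400 (d = (8308 - 6708)*((2 - 26)² + 153) = 1600*((-24)² + 153) = 1600*(576 + 153) = 1600*729 = 1166400)
-2497*7 - d = -2497*7 - 1*1166400 = -17479 - 1166400 = -1183879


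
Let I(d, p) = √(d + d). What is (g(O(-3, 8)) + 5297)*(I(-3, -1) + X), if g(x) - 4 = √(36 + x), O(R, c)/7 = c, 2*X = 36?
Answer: (18 + I*√6)*(5301 + 2*√23) ≈ 95591.0 + 13008.0*I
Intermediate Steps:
X = 18 (X = (½)*36 = 18)
O(R, c) = 7*c
I(d, p) = √2*√d (I(d, p) = √(2*d) = √2*√d)
g(x) = 4 + √(36 + x)
(g(O(-3, 8)) + 5297)*(I(-3, -1) + X) = ((4 + √(36 + 7*8)) + 5297)*(√2*√(-3) + 18) = ((4 + √(36 + 56)) + 5297)*(√2*(I*√3) + 18) = ((4 + √92) + 5297)*(I*√6 + 18) = ((4 + 2*√23) + 5297)*(18 + I*√6) = (5301 + 2*√23)*(18 + I*√6) = (18 + I*√6)*(5301 + 2*√23)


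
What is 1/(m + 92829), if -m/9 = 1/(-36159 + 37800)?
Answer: 547/50777460 ≈ 1.0772e-5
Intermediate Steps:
m = -3/547 (m = -9/(-36159 + 37800) = -9/1641 = -9*1/1641 = -3/547 ≈ -0.0054845)
1/(m + 92829) = 1/(-3/547 + 92829) = 1/(50777460/547) = 547/50777460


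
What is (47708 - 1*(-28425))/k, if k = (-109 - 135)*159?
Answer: -76133/38796 ≈ -1.9624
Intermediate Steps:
k = -38796 (k = -244*159 = -38796)
(47708 - 1*(-28425))/k = (47708 - 1*(-28425))/(-38796) = (47708 + 28425)*(-1/38796) = 76133*(-1/38796) = -76133/38796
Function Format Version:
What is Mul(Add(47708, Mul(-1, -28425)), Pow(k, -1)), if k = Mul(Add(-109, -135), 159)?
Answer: Rational(-76133, 38796) ≈ -1.9624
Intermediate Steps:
k = -38796 (k = Mul(-244, 159) = -38796)
Mul(Add(47708, Mul(-1, -28425)), Pow(k, -1)) = Mul(Add(47708, Mul(-1, -28425)), Pow(-38796, -1)) = Mul(Add(47708, 28425), Rational(-1, 38796)) = Mul(76133, Rational(-1, 38796)) = Rational(-76133, 38796)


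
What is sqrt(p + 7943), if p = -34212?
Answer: I*sqrt(26269) ≈ 162.08*I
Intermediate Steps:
sqrt(p + 7943) = sqrt(-34212 + 7943) = sqrt(-26269) = I*sqrt(26269)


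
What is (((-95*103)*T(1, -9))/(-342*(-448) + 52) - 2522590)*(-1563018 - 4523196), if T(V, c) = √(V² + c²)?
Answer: 15353022574260 + 29776801995*√82/76634 ≈ 1.5353e+13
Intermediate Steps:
(((-95*103)*T(1, -9))/(-342*(-448) + 52) - 2522590)*(-1563018 - 4523196) = (((-95*103)*√(1² + (-9)²))/(-342*(-448) + 52) - 2522590)*(-1563018 - 4523196) = ((-9785*√(1 + 81))/(153216 + 52) - 2522590)*(-6086214) = (-9785*√82/153268 - 2522590)*(-6086214) = (-2522590 - 9785*√82/153268)*(-6086214) = 15353022574260 + 29776801995*√82/76634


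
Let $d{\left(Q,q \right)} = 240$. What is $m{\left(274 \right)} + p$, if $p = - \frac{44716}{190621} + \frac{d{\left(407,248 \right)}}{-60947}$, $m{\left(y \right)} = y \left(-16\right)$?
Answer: $- \frac{50935110188500}{11617778087} \approx -4384.2$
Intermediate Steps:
$m{\left(y \right)} = - 16 y$
$p = - \frac{2771055092}{11617778087}$ ($p = - \frac{44716}{190621} + \frac{240}{-60947} = \left(-44716\right) \frac{1}{190621} + 240 \left(- \frac{1}{60947}\right) = - \frac{44716}{190621} - \frac{240}{60947} = - \frac{2771055092}{11617778087} \approx -0.23852$)
$m{\left(274 \right)} + p = \left(-16\right) 274 - \frac{2771055092}{11617778087} = -4384 - \frac{2771055092}{11617778087} = - \frac{50935110188500}{11617778087}$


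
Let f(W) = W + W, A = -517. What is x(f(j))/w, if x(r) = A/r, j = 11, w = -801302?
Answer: 47/1602604 ≈ 2.9327e-5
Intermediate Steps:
f(W) = 2*W
x(r) = -517/r
x(f(j))/w = -517/(2*11)/(-801302) = -517/22*(-1/801302) = -517*1/22*(-1/801302) = -47/2*(-1/801302) = 47/1602604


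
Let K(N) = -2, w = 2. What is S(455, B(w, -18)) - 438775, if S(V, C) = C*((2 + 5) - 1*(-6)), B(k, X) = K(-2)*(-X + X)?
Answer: -438775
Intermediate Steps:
B(k, X) = 0 (B(k, X) = -2*(-X + X) = -2*0 = 0)
S(V, C) = 13*C (S(V, C) = C*(7 + 6) = C*13 = 13*C)
S(455, B(w, -18)) - 438775 = 13*0 - 438775 = 0 - 438775 = -438775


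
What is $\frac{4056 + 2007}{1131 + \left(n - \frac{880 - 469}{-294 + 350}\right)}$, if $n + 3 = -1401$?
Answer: $- \frac{113176}{5233} \approx -21.627$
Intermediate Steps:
$n = -1404$ ($n = -3 - 1401 = -1404$)
$\frac{4056 + 2007}{1131 + \left(n - \frac{880 - 469}{-294 + 350}\right)} = \frac{4056 + 2007}{1131 - \left(1404 + \frac{880 - 469}{-294 + 350}\right)} = \frac{6063}{1131 - \left(1404 + \frac{411}{56}\right)} = \frac{6063}{1131 - \left(1404 + 411 \cdot \frac{1}{56}\right)} = \frac{6063}{1131 - \frac{79035}{56}} = \frac{6063}{- \frac{15699}{56}} = 6063 \left(- \frac{56}{15699}\right) = - \frac{113176}{5233}$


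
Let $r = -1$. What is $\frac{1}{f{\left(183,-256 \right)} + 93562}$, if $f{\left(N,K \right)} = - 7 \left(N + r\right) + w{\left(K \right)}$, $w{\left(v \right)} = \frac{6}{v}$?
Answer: $\frac{128}{11812861} \approx 1.0836 \cdot 10^{-5}$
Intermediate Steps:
$f{\left(N,K \right)} = 7 - 7 N + \frac{6}{K}$ ($f{\left(N,K \right)} = - 7 \left(N - 1\right) + \frac{6}{K} = - 7 \left(-1 + N\right) + \frac{6}{K} = \left(7 - 7 N\right) + \frac{6}{K} = 7 - 7 N + \frac{6}{K}$)
$\frac{1}{f{\left(183,-256 \right)} + 93562} = \frac{1}{\left(7 - 1281 + \frac{6}{-256}\right) + 93562} = \frac{1}{\left(7 - 1281 + 6 \left(- \frac{1}{256}\right)\right) + 93562} = \frac{1}{\left(7 - 1281 - \frac{3}{128}\right) + 93562} = \frac{1}{- \frac{163075}{128} + 93562} = \frac{1}{\frac{11812861}{128}} = \frac{128}{11812861}$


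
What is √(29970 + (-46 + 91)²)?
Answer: 9*√395 ≈ 178.87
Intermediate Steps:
√(29970 + (-46 + 91)²) = √(29970 + 45²) = √(29970 + 2025) = √31995 = 9*√395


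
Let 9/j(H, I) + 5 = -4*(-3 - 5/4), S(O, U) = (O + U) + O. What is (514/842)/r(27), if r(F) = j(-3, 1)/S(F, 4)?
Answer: 59624/1263 ≈ 47.208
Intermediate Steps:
S(O, U) = U + 2*O
j(H, I) = ¾ (j(H, I) = 9/(-5 - 4*(-3 - 5/4)) = 9/(-5 - 4*(-17/4)) = 9/(-5 + 17) = 9/12 = 9*(1/12) = ¾)
r(F) = 3/(4*(4 + 2*F))
(514/842)/r(27) = (514/842)/((3/(8*(2 + 27)))) = (514*(1/842))/(((3/8)/29)) = 257/(421*(((3/8)*(1/29)))) = 257/(421*(3/232)) = (257/421)*(232/3) = 59624/1263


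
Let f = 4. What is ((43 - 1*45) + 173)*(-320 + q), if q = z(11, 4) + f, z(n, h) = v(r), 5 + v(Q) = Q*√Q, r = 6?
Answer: -54891 + 1026*√6 ≈ -52378.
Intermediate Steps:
v(Q) = -5 + Q^(3/2) (v(Q) = -5 + Q*√Q = -5 + Q^(3/2))
z(n, h) = -5 + 6*√6 (z(n, h) = -5 + 6^(3/2) = -5 + 6*√6)
q = -1 + 6*√6 (q = (-5 + 6*√6) + 4 = -1 + 6*√6 ≈ 13.697)
((43 - 1*45) + 173)*(-320 + q) = ((43 - 1*45) + 173)*(-320 + (-1 + 6*√6)) = ((43 - 45) + 173)*(-321 + 6*√6) = (-2 + 173)*(-321 + 6*√6) = 171*(-321 + 6*√6) = -54891 + 1026*√6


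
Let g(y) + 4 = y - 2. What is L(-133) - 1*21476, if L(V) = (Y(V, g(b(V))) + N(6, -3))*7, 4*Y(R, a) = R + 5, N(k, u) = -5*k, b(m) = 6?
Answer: -21910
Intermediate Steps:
g(y) = -6 + y (g(y) = -4 + (y - 2) = -4 + (-2 + y) = -6 + y)
Y(R, a) = 5/4 + R/4 (Y(R, a) = (R + 5)/4 = (5 + R)/4 = 5/4 + R/4)
L(V) = -805/4 + 7*V/4 (L(V) = ((5/4 + V/4) - 5*6)*7 = ((5/4 + V/4) - 30)*7 = (-115/4 + V/4)*7 = -805/4 + 7*V/4)
L(-133) - 1*21476 = (-805/4 + (7/4)*(-133)) - 1*21476 = (-805/4 - 931/4) - 21476 = -434 - 21476 = -21910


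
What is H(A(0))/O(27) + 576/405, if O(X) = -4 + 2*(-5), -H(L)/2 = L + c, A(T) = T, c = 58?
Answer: 3058/315 ≈ 9.7079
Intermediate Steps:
H(L) = -116 - 2*L (H(L) = -2*(L + 58) = -2*(58 + L) = -116 - 2*L)
O(X) = -14 (O(X) = -4 - 10 = -14)
H(A(0))/O(27) + 576/405 = (-116 - 2*0)/(-14) + 576/405 = (-116 + 0)*(-1/14) + 576*(1/405) = -116*(-1/14) + 64/45 = 58/7 + 64/45 = 3058/315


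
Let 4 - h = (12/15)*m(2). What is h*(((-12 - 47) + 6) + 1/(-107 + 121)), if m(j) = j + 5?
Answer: 2964/35 ≈ 84.686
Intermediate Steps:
m(j) = 5 + j
h = -8/5 (h = 4 - 12/15*(5 + 2) = 4 - 12*(1/15)*7 = 4 - 4*7/5 = 4 - 1*28/5 = 4 - 28/5 = -8/5 ≈ -1.6000)
h*(((-12 - 47) + 6) + 1/(-107 + 121)) = -8*(((-12 - 47) + 6) + 1/(-107 + 121))/5 = -8*((-59 + 6) + 1/14)/5 = -8*(-53 + 1/14)/5 = -8/5*(-741/14) = 2964/35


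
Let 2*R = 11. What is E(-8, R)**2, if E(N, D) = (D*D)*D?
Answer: 1771561/64 ≈ 27681.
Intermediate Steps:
R = 11/2 (R = (1/2)*11 = 11/2 ≈ 5.5000)
E(N, D) = D**3 (E(N, D) = D**2*D = D**3)
E(-8, R)**2 = ((11/2)**3)**2 = (1331/8)**2 = 1771561/64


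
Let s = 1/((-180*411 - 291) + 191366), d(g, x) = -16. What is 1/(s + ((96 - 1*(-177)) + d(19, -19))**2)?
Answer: 117095/7734007656 ≈ 1.5140e-5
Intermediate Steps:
s = 1/117095 (s = 1/((-73980 - 291) + 191366) = 1/(-74271 + 191366) = 1/117095 ≈ 8.5401e-6)
1/(s + ((96 - 1*(-177)) + d(19, -19))**2) = 1/(1/117095 + ((96 - 1*(-177)) - 16)**2) = 1/(1/117095 + ((96 + 177) - 16)**2) = 1/(1/117095 + (273 - 16)**2) = 1/(1/117095 + 257**2) = 1/(1/117095 + 66049) = 1/(7734007656/117095) = 117095/7734007656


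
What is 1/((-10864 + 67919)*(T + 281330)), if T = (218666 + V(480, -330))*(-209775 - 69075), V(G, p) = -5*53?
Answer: -1/3474697284703600 ≈ -2.8779e-16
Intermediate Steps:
V(G, p) = -265
T = -60901118850 (T = (218666 - 265)*(-209775 - 69075) = 218401*(-278850) = -60901118850)
1/((-10864 + 67919)*(T + 281330)) = 1/((-10864 + 67919)*(-60901118850 + 281330)) = 1/(57055*(-60900837520)) = 1/(-3474697284703600) = -1/3474697284703600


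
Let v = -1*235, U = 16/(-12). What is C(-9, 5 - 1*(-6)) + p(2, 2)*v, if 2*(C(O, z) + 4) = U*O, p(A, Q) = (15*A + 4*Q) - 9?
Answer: -6813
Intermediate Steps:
p(A, Q) = -9 + 4*Q + 15*A (p(A, Q) = (4*Q + 15*A) - 9 = -9 + 4*Q + 15*A)
U = -4/3 (U = 16*(-1/12) = -4/3 ≈ -1.3333)
C(O, z) = -4 - 2*O/3 (C(O, z) = -4 + (-4*O/3)/2 = -4 - 2*O/3)
v = -235
C(-9, 5 - 1*(-6)) + p(2, 2)*v = (-4 - 2/3*(-9)) + (-9 + 4*2 + 15*2)*(-235) = (-4 + 6) + (-9 + 8 + 30)*(-235) = 2 + 29*(-235) = 2 - 6815 = -6813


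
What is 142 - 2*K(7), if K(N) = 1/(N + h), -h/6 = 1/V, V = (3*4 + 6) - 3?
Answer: 4676/33 ≈ 141.70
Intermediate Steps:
V = 15 (V = (12 + 6) - 3 = 18 - 3 = 15)
h = -⅖ (h = -6/15 = -6*1/15 = -⅖ ≈ -0.40000)
K(N) = 1/(-⅖ + N) (K(N) = 1/(N - ⅖) = 1/(-⅖ + N))
142 - 2*K(7) = 142 - 10/(-2 + 5*7) = 142 - 10/(-2 + 35) = 142 - 10/33 = 4676/33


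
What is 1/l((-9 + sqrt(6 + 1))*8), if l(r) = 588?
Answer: 1/588 ≈ 0.0017007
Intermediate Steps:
1/l((-9 + sqrt(6 + 1))*8) = 1/588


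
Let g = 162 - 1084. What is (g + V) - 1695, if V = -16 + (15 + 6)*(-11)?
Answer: -2864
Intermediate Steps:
g = -922
V = -247 (V = -16 + 21*(-11) = -16 - 231 = -247)
(g + V) - 1695 = (-922 - 247) - 1695 = -1169 - 1695 = -2864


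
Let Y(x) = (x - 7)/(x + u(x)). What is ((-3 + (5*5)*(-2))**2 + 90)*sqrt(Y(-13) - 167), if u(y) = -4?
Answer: 2899*I*sqrt(47923)/17 ≈ 37331.0*I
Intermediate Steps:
Y(x) = (-7 + x)/(-4 + x) (Y(x) = (x - 7)/(x - 4) = (-7 + x)/(-4 + x))
((-3 + (5*5)*(-2))**2 + 90)*sqrt(Y(-13) - 167) = ((-3 + (5*5)*(-2))**2 + 90)*sqrt((-7 - 13)/(-4 - 13) - 167) = ((-3 + 25*(-2))**2 + 90)*sqrt(-20/(-17) - 167) = ((-3 - 50)**2 + 90)*sqrt(-1/17*(-20) - 167) = ((-53)**2 + 90)*sqrt(20/17 - 167) = (2809 + 90)*sqrt(-2819/17) = 2899*(I*sqrt(47923)/17) = 2899*I*sqrt(47923)/17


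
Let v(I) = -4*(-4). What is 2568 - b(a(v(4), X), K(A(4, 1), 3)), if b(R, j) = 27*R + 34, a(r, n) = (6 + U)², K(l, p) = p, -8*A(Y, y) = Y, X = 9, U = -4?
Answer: 2426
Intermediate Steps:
v(I) = 16
A(Y, y) = -Y/8
a(r, n) = 4 (a(r, n) = (6 - 4)² = 2² = 4)
b(R, j) = 34 + 27*R
2568 - b(a(v(4), X), K(A(4, 1), 3)) = 2568 - (34 + 27*4) = 2568 - (34 + 108) = 2568 - 1*142 = 2568 - 142 = 2426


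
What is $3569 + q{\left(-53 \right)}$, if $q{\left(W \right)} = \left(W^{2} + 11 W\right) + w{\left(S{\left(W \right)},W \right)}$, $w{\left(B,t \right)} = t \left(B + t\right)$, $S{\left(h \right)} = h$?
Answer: $11413$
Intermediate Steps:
$q{\left(W \right)} = 3 W^{2} + 11 W$ ($q{\left(W \right)} = \left(W^{2} + 11 W\right) + W \left(W + W\right) = \left(W^{2} + 11 W\right) + W 2 W = \left(W^{2} + 11 W\right) + 2 W^{2} = 3 W^{2} + 11 W$)
$3569 + q{\left(-53 \right)} = 3569 - 53 \left(11 + 3 \left(-53\right)\right) = 3569 - 53 \left(11 - 159\right) = 3569 - -7844 = 3569 + 7844 = 11413$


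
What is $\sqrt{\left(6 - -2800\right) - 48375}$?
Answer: $i \sqrt{45569} \approx 213.47 i$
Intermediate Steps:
$\sqrt{\left(6 - -2800\right) - 48375} = \sqrt{\left(6 + 2800\right) - 48375} = \sqrt{2806 - 48375} = \sqrt{-45569} = i \sqrt{45569}$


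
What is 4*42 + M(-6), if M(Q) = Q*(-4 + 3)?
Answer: 174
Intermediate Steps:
M(Q) = -Q (M(Q) = Q*(-1) = -Q)
4*42 + M(-6) = 4*42 - 1*(-6) = 168 + 6 = 174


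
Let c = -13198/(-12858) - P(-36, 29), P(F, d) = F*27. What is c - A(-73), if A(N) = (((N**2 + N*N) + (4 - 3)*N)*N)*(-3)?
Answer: -14896905748/6429 ≈ -2.3171e+6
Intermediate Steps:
P(F, d) = 27*F
A(N) = -3*N*(N + 2*N**2) (A(N) = (((N**2 + N**2) + 1*N)*N)*(-3) = ((2*N**2 + N)*N)*(-3) = ((N + 2*N**2)*N)*(-3) = (N*(N + 2*N**2))*(-3) = -3*N*(N + 2*N**2))
c = 6255587/6429 (c = -13198/(-12858) - 27*(-36) = -13198*(-1/12858) - 1*(-972) = 6599/6429 + 972 = 6255587/6429 ≈ 973.03)
c - A(-73) = 6255587/6429 - (-73)**2*(-3 - 6*(-73)) = 6255587/6429 - 5329*(-3 + 438) = 6255587/6429 - 5329*435 = 6255587/6429 - 1*2318115 = 6255587/6429 - 2318115 = -14896905748/6429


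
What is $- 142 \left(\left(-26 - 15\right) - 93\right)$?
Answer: $19028$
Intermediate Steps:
$- 142 \left(\left(-26 - 15\right) - 93\right) = - 142 \left(-41 - 93\right) = \left(-142\right) \left(-134\right) = 19028$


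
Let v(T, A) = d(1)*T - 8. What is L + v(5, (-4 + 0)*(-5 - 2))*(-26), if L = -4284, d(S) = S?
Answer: -4206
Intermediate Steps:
v(T, A) = -8 + T (v(T, A) = 1*T - 8 = T - 8 = -8 + T)
L + v(5, (-4 + 0)*(-5 - 2))*(-26) = -4284 + (-8 + 5)*(-26) = -4284 - 3*(-26) = -4284 + 78 = -4206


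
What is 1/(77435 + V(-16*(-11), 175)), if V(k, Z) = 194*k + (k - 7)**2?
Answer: 1/140140 ≈ 7.1357e-6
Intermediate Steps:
V(k, Z) = (-7 + k)**2 + 194*k (V(k, Z) = 194*k + (-7 + k)**2 = (-7 + k)**2 + 194*k)
1/(77435 + V(-16*(-11), 175)) = 1/(77435 + ((-7 - 16*(-11))**2 + 194*(-16*(-11)))) = 1/(77435 + ((-7 + 176)**2 + 194*176)) = 1/(77435 + (169**2 + 34144)) = 1/(77435 + (28561 + 34144)) = 1/(77435 + 62705) = 1/140140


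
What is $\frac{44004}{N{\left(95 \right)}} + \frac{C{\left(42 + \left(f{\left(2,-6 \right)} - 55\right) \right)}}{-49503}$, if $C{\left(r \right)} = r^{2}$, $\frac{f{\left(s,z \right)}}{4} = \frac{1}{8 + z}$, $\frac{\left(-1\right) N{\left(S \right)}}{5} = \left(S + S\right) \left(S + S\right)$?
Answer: $- \frac{28949612}{117569625} \approx -0.24623$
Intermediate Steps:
$N{\left(S \right)} = - 20 S^{2}$ ($N{\left(S \right)} = - 5 \left(S + S\right) \left(S + S\right) = - 5 \cdot 2 S 2 S = - 5 \cdot 4 S^{2} = - 20 S^{2}$)
$f{\left(s,z \right)} = \frac{4}{8 + z}$
$\frac{44004}{N{\left(95 \right)}} + \frac{C{\left(42 + \left(f{\left(2,-6 \right)} - 55\right) \right)}}{-49503} = \frac{44004}{\left(-20\right) 95^{2}} + \frac{\left(42 - \left(55 - \frac{4}{8 - 6}\right)\right)^{2}}{-49503} = \frac{44004}{\left(-20\right) 9025} + \left(42 - \left(55 - \frac{4}{2}\right)\right)^{2} \left(- \frac{1}{49503}\right) = \frac{44004}{-180500} + \left(42 + \left(4 \cdot \frac{1}{2} - 55\right)\right)^{2} \left(- \frac{1}{49503}\right) = 44004 \left(- \frac{1}{180500}\right) + \left(42 + \left(2 - 55\right)\right)^{2} \left(- \frac{1}{49503}\right) = - \frac{579}{2375} + \left(42 - 53\right)^{2} \left(- \frac{1}{49503}\right) = - \frac{579}{2375} + \left(-11\right)^{2} \left(- \frac{1}{49503}\right) = - \frac{579}{2375} + 121 \left(- \frac{1}{49503}\right) = - \frac{579}{2375} - \frac{121}{49503} = - \frac{28949612}{117569625}$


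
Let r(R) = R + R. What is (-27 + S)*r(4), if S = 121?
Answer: 752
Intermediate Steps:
r(R) = 2*R
(-27 + S)*r(4) = (-27 + 121)*(2*4) = 94*8 = 752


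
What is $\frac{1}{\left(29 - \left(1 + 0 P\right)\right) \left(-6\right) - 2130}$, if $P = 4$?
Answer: $- \frac{1}{2298} \approx -0.00043516$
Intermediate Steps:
$\frac{1}{\left(29 - \left(1 + 0 P\right)\right) \left(-6\right) - 2130} = \frac{1}{\left(29 + \left(-1 + 0 \cdot 4\right)\right) \left(-6\right) - 2130} = \frac{1}{\left(29 + \left(-1 + 0\right)\right) \left(-6\right) - 2130} = \frac{1}{\left(29 - 1\right) \left(-6\right) - 2130} = \frac{1}{28 \left(-6\right) - 2130} = \frac{1}{-168 - 2130} = \frac{1}{-2298} = - \frac{1}{2298}$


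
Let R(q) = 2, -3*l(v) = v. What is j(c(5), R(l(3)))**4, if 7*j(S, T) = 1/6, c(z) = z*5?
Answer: 1/3111696 ≈ 3.2137e-7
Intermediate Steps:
c(z) = 5*z
l(v) = -v/3
j(S, T) = 1/42 (j(S, T) = (1/7)/6 = (1/7)*(1/6) = 1/42)
j(c(5), R(l(3)))**4 = (1/42)**4 = 1/3111696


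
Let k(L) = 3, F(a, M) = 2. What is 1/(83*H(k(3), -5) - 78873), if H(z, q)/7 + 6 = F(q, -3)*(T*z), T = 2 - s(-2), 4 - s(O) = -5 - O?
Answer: -1/99789 ≈ -1.0021e-5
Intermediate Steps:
s(O) = 9 + O (s(O) = 4 - (-5 - O) = 4 + (5 + O) = 9 + O)
T = -5 (T = 2 - (9 - 2) = 2 - 1*7 = 2 - 7 = -5)
H(z, q) = -42 - 70*z (H(z, q) = -42 + 7*(2*(-5*z)) = -42 + 7*(-10*z) = -42 - 70*z)
1/(83*H(k(3), -5) - 78873) = 1/(83*(-42 - 70*3) - 78873) = 1/(83*(-42 - 210) - 78873) = 1/(83*(-252) - 78873) = 1/(-20916 - 78873) = 1/(-99789) = -1/99789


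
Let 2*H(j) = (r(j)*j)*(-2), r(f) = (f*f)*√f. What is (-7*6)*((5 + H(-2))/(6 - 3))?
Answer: -70 - 112*I*√2 ≈ -70.0 - 158.39*I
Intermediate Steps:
r(f) = f^(5/2) (r(f) = f²*√f = f^(5/2))
H(j) = -j^(7/2) (H(j) = ((j^(5/2)*j)*(-2))/2 = (j^(7/2)*(-2))/2 = (-2*j^(7/2))/2 = -j^(7/2))
(-7*6)*((5 + H(-2))/(6 - 3)) = (-7*6)*((5 - (-2)^(7/2))/(6 - 3)) = -42*(5 - (-8)*I*√2)/3 = -42*(5 + 8*I*√2)/3 = -42*(5/3 + 8*I*√2/3) = -70 - 112*I*√2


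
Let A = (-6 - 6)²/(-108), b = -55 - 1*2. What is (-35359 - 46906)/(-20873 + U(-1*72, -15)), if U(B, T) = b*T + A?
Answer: 246795/60058 ≈ 4.1093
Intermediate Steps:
b = -57 (b = -55 - 2 = -57)
A = -4/3 (A = (-12)²*(-1/108) = 144*(-1/108) = -4/3 ≈ -1.3333)
U(B, T) = -4/3 - 57*T (U(B, T) = -57*T - 4/3 = -4/3 - 57*T)
(-35359 - 46906)/(-20873 + U(-1*72, -15)) = (-35359 - 46906)/(-20873 + (-4/3 - 57*(-15))) = -82265/(-20873 + (-4/3 + 855)) = -82265/(-20873 + 2561/3) = -82265/(-60058/3) = -82265*(-3/60058) = 246795/60058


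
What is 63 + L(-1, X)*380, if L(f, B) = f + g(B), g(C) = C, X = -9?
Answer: -3737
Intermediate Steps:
L(f, B) = B + f (L(f, B) = f + B = B + f)
63 + L(-1, X)*380 = 63 + (-9 - 1)*380 = 63 - 10*380 = 63 - 3800 = -3737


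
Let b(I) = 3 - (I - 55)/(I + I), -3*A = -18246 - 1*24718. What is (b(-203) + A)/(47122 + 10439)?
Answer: 8723132/35054649 ≈ 0.24884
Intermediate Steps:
A = 42964/3 (A = -(-18246 - 1*24718)/3 = -(-18246 - 24718)/3 = -⅓*(-42964) = 42964/3 ≈ 14321.)
b(I) = 3 - (-55 + I)/(2*I)
(b(-203) + A)/(47122 + 10439) = ((5/2)*(11 - 203)/(-203) + 42964/3)/(47122 + 10439) = ((5/2)*(-1/203)*(-192) + 42964/3)/57561 = (480/203 + 42964/3)*(1/57561) = (8723132/609)*(1/57561) = 8723132/35054649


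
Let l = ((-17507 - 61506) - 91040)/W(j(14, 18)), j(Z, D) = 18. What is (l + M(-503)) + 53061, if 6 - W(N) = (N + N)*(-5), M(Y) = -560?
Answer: 9595133/186 ≈ 51587.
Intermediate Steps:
W(N) = 6 + 10*N (W(N) = 6 - (N + N)*(-5) = 6 - 2*N*(-5) = 6 - (-10)*N = 6 + 10*N)
l = -170053/186 (l = ((-17507 - 61506) - 91040)/(6 + 10*18) = (-79013 - 91040)/(6 + 180) = -170053/186 ≈ -914.26)
(l + M(-503)) + 53061 = (-170053/186 - 560) + 53061 = -274213/186 + 53061 = 9595133/186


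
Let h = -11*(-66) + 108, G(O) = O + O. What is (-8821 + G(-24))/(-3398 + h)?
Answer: 8869/2564 ≈ 3.4590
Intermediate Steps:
G(O) = 2*O
h = 834 (h = 726 + 108 = 834)
(-8821 + G(-24))/(-3398 + h) = (-8821 + 2*(-24))/(-3398 + 834) = (-8821 - 48)/(-2564) = -8869*(-1/2564) = 8869/2564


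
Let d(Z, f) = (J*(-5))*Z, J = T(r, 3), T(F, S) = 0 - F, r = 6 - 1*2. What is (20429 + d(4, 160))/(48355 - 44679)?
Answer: 20509/3676 ≈ 5.5792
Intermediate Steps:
r = 4 (r = 6 - 2 = 4)
T(F, S) = -F
J = -4 (J = -1*4 = -4)
d(Z, f) = 20*Z (d(Z, f) = (-4*(-5))*Z = 20*Z)
(20429 + d(4, 160))/(48355 - 44679) = (20429 + 20*4)/(48355 - 44679) = (20429 + 80)/3676 = 20509*(1/3676) = 20509/3676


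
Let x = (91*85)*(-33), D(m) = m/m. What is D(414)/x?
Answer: -1/255255 ≈ -3.9177e-6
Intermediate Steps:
D(m) = 1
x = -255255 (x = 7735*(-33) = -255255)
D(414)/x = 1/(-255255) = 1*(-1/255255) = -1/255255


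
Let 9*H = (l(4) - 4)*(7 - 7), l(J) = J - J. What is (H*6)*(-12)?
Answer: 0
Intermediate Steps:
l(J) = 0
H = 0 (H = ((0 - 4)*(7 - 7))/9 = (-4*0)/9 = (⅑)*0 = 0)
(H*6)*(-12) = (0*6)*(-12) = 0*(-12) = 0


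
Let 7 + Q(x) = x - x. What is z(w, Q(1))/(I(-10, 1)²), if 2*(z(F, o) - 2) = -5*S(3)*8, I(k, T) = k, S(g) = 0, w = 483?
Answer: 1/50 ≈ 0.020000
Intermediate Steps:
Q(x) = -7 (Q(x) = -7 + (x - x) = -7 + 0 = -7)
z(F, o) = 2 (z(F, o) = 2 + (-5*0*8)/2 = 2 + (0*8)/2 = 2 + (½)*0 = 2 + 0 = 2)
z(w, Q(1))/(I(-10, 1)²) = 2/((-10)²) = 2/100 = 2*(1/100) = 1/50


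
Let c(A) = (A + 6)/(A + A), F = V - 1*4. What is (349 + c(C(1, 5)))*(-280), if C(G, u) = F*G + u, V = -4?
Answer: -97580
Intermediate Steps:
F = -8 (F = -4 - 1*4 = -4 - 4 = -8)
C(G, u) = u - 8*G (C(G, u) = -8*G + u = u - 8*G)
c(A) = (6 + A)/(2*A) (c(A) = (6 + A)/((2*A)) = (6 + A)*(1/(2*A)) = (6 + A)/(2*A))
(349 + c(C(1, 5)))*(-280) = (349 + (6 + (5 - 8*1))/(2*(5 - 8*1)))*(-280) = (349 + (6 + (5 - 8))/(2*(5 - 8)))*(-280) = (349 + (1/2)*(6 - 3)/(-3))*(-280) = (349 + (1/2)*(-1/3)*3)*(-280) = (349 - 1/2)*(-280) = (697/2)*(-280) = -97580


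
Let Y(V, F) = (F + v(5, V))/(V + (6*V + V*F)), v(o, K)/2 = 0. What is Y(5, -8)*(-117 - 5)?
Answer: -976/5 ≈ -195.20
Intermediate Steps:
v(o, K) = 0 (v(o, K) = 2*0 = 0)
Y(V, F) = F/(7*V + F*V) (Y(V, F) = (F + 0)/(V + (6*V + V*F)) = F/(V + (6*V + F*V)) = F/(7*V + F*V))
Y(5, -8)*(-117 - 5) = (-8/(5*(7 - 8)))*(-117 - 5) = -8*⅕/(-1)*(-122) = -8*⅕*(-1)*(-122) = (8/5)*(-122) = -976/5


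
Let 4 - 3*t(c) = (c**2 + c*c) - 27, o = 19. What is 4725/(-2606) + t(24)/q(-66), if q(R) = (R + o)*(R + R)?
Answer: -45431513/24251436 ≈ -1.8734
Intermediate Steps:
q(R) = 2*R*(19 + R) (q(R) = (R + 19)*(R + R) = (19 + R)*(2*R) = 2*R*(19 + R))
t(c) = 31/3 - 2*c**2/3 (t(c) = 4/3 - ((c**2 + c*c) - 27)/3 = 4/3 - ((c**2 + c**2) - 27)/3 = 4/3 - (2*c**2 - 27)/3 = 4/3 - (-27 + 2*c**2)/3 = 4/3 + (9 - 2*c**2/3) = 31/3 - 2*c**2/3)
4725/(-2606) + t(24)/q(-66) = 4725/(-2606) + (31/3 - 2/3*24**2)/((2*(-66)*(19 - 66))) = 4725*(-1/2606) + (31/3 - 2/3*576)/((2*(-66)*(-47))) = -4725/2606 + (31/3 - 384)/6204 = -4725/2606 - 1121/3*1/6204 = -4725/2606 - 1121/18612 = -45431513/24251436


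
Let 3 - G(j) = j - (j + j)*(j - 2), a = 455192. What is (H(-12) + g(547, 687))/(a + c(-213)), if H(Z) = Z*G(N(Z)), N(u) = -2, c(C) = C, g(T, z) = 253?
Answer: 1/454979 ≈ 2.1979e-6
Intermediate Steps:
G(j) = 3 - j + 2*j*(-2 + j) (G(j) = 3 - (j - (j + j)*(j - 2)) = 3 - (j - 2*j*(-2 + j)) = 3 + (-j + 2*j*(-2 + j)) = 3 - j + 2*j*(-2 + j))
H(Z) = 21*Z (H(Z) = Z*(3 - 5*(-2) + 2*(-2)**2) = Z*(3 + 10 + 2*4) = Z*(3 + 10 + 8) = Z*21 = 21*Z)
(H(-12) + g(547, 687))/(a + c(-213)) = (21*(-12) + 253)/(455192 - 213) = (-252 + 253)/454979 = 1*(1/454979) = 1/454979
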